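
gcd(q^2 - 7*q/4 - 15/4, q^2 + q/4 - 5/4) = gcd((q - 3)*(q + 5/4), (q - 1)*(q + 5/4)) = q + 5/4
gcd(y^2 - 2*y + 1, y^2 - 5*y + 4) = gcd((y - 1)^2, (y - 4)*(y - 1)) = y - 1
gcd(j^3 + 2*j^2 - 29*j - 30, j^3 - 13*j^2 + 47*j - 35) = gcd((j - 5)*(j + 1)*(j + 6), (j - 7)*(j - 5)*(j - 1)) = j - 5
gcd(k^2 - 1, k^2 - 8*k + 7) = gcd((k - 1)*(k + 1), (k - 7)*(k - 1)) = k - 1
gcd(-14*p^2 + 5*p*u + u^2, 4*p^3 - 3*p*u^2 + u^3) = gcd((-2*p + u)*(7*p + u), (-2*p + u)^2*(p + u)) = 2*p - u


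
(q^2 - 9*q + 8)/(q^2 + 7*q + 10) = (q^2 - 9*q + 8)/(q^2 + 7*q + 10)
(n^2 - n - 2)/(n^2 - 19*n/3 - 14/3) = 3*(-n^2 + n + 2)/(-3*n^2 + 19*n + 14)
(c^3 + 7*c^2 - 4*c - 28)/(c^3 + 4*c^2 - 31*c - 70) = (c - 2)/(c - 5)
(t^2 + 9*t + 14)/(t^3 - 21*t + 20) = (t^2 + 9*t + 14)/(t^3 - 21*t + 20)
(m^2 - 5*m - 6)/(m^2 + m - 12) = (m^2 - 5*m - 6)/(m^2 + m - 12)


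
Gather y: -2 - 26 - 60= -88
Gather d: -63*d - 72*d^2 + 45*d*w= -72*d^2 + d*(45*w - 63)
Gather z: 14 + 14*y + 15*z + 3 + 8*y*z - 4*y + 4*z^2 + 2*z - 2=10*y + 4*z^2 + z*(8*y + 17) + 15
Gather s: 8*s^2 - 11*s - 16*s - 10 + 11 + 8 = 8*s^2 - 27*s + 9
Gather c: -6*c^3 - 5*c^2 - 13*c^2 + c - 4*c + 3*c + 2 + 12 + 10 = -6*c^3 - 18*c^2 + 24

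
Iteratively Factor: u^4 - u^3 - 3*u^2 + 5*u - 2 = (u + 2)*(u^3 - 3*u^2 + 3*u - 1) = (u - 1)*(u + 2)*(u^2 - 2*u + 1) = (u - 1)^2*(u + 2)*(u - 1)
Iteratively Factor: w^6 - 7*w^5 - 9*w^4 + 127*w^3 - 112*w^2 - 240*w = (w - 5)*(w^5 - 2*w^4 - 19*w^3 + 32*w^2 + 48*w) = (w - 5)*(w - 4)*(w^4 + 2*w^3 - 11*w^2 - 12*w) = w*(w - 5)*(w - 4)*(w^3 + 2*w^2 - 11*w - 12) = w*(w - 5)*(w - 4)*(w - 3)*(w^2 + 5*w + 4) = w*(w - 5)*(w - 4)*(w - 3)*(w + 4)*(w + 1)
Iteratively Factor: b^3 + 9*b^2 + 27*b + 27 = (b + 3)*(b^2 + 6*b + 9) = (b + 3)^2*(b + 3)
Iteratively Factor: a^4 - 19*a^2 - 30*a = (a + 3)*(a^3 - 3*a^2 - 10*a) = (a - 5)*(a + 3)*(a^2 + 2*a) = a*(a - 5)*(a + 3)*(a + 2)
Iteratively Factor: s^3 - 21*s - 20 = (s - 5)*(s^2 + 5*s + 4) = (s - 5)*(s + 1)*(s + 4)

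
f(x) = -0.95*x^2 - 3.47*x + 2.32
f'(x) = -1.9*x - 3.47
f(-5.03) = -4.26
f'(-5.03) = 6.09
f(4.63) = -34.11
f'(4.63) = -12.27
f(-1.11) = 5.00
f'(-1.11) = -1.36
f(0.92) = -1.68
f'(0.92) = -5.22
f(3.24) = -18.90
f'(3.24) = -9.63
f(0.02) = 2.25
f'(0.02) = -3.51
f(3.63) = -22.79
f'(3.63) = -10.37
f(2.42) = -11.64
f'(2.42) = -8.07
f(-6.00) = -11.06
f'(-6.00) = 7.93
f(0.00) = 2.32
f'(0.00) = -3.47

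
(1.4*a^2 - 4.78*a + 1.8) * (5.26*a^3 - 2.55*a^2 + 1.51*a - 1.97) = 7.364*a^5 - 28.7128*a^4 + 23.771*a^3 - 14.5658*a^2 + 12.1346*a - 3.546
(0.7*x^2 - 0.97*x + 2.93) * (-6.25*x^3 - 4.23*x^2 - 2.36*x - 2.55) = -4.375*x^5 + 3.1015*x^4 - 15.8614*x^3 - 11.8897*x^2 - 4.4413*x - 7.4715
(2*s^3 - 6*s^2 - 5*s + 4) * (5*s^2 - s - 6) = 10*s^5 - 32*s^4 - 31*s^3 + 61*s^2 + 26*s - 24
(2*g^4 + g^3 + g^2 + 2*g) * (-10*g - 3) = -20*g^5 - 16*g^4 - 13*g^3 - 23*g^2 - 6*g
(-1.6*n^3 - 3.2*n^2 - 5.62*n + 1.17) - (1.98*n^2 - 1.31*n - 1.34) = -1.6*n^3 - 5.18*n^2 - 4.31*n + 2.51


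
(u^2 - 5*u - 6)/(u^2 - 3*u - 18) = (u + 1)/(u + 3)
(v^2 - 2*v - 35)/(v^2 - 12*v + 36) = (v^2 - 2*v - 35)/(v^2 - 12*v + 36)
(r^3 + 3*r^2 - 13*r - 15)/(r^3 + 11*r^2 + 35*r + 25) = (r - 3)/(r + 5)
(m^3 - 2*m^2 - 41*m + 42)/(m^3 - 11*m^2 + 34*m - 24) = (m^2 - m - 42)/(m^2 - 10*m + 24)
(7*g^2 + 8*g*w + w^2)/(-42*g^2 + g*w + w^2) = (g + w)/(-6*g + w)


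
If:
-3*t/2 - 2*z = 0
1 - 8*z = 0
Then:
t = -1/6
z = 1/8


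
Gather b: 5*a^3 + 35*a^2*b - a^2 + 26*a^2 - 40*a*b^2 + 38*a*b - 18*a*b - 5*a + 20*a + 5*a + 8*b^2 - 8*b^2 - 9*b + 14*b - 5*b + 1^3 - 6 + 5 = 5*a^3 + 25*a^2 - 40*a*b^2 + 20*a + b*(35*a^2 + 20*a)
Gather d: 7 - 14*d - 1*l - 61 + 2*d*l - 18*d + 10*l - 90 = d*(2*l - 32) + 9*l - 144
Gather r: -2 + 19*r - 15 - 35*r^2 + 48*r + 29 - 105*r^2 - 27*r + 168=-140*r^2 + 40*r + 180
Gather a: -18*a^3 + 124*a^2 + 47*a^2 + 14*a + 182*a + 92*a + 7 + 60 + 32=-18*a^3 + 171*a^2 + 288*a + 99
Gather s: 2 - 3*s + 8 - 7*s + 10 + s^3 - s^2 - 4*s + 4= s^3 - s^2 - 14*s + 24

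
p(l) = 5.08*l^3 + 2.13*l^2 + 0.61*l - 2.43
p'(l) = 15.24*l^2 + 4.26*l + 0.61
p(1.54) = 22.11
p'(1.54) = 43.31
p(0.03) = -2.41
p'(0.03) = 0.75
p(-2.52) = -71.74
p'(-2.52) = 86.65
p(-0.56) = -3.00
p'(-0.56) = 3.00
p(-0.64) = -3.28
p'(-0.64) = 4.13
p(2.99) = 154.23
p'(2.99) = 149.59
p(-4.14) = -328.91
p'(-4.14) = 244.18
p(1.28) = 12.49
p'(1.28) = 31.03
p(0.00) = -2.43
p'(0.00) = 0.61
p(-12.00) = -8481.27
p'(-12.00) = 2144.05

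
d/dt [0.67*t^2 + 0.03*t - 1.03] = 1.34*t + 0.03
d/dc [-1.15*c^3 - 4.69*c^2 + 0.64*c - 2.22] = -3.45*c^2 - 9.38*c + 0.64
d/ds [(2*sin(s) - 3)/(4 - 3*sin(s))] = -cos(s)/(3*sin(s) - 4)^2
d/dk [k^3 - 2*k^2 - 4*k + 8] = 3*k^2 - 4*k - 4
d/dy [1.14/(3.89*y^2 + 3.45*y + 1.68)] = (-8.8692*y - 3.933)/(3.89*y^2 + 3.45*y + 1.68)^2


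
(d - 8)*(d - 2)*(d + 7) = d^3 - 3*d^2 - 54*d + 112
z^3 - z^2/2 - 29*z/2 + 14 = (z - 7/2)*(z - 1)*(z + 4)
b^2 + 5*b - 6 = (b - 1)*(b + 6)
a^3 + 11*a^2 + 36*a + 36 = (a + 2)*(a + 3)*(a + 6)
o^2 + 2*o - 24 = (o - 4)*(o + 6)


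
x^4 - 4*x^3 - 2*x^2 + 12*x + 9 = (x - 3)^2*(x + 1)^2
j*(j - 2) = j^2 - 2*j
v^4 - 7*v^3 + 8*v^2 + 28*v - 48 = (v - 4)*(v - 3)*(v - 2)*(v + 2)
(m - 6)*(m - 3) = m^2 - 9*m + 18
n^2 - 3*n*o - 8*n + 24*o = (n - 8)*(n - 3*o)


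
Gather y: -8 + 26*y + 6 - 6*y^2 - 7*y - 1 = -6*y^2 + 19*y - 3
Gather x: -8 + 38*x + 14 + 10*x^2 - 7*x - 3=10*x^2 + 31*x + 3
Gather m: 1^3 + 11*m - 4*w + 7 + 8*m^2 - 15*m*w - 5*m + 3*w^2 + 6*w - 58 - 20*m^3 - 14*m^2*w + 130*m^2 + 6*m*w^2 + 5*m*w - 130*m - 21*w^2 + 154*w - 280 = -20*m^3 + m^2*(138 - 14*w) + m*(6*w^2 - 10*w - 124) - 18*w^2 + 156*w - 330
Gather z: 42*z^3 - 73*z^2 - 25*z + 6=42*z^3 - 73*z^2 - 25*z + 6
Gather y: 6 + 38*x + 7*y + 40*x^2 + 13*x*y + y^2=40*x^2 + 38*x + y^2 + y*(13*x + 7) + 6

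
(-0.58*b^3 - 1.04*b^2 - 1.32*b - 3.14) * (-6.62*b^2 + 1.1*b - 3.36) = 3.8396*b^5 + 6.2468*b^4 + 9.5432*b^3 + 22.8292*b^2 + 0.981199999999999*b + 10.5504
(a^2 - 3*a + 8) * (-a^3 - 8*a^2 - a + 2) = -a^5 - 5*a^4 + 15*a^3 - 59*a^2 - 14*a + 16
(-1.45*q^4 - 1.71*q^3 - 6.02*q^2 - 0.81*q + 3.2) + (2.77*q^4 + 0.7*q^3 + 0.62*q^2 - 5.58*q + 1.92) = 1.32*q^4 - 1.01*q^3 - 5.4*q^2 - 6.39*q + 5.12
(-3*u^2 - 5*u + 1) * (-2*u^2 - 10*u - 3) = 6*u^4 + 40*u^3 + 57*u^2 + 5*u - 3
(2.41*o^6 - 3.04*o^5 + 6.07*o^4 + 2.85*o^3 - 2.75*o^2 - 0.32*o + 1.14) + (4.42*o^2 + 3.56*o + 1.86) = 2.41*o^6 - 3.04*o^5 + 6.07*o^4 + 2.85*o^3 + 1.67*o^2 + 3.24*o + 3.0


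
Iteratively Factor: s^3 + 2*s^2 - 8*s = (s - 2)*(s^2 + 4*s) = s*(s - 2)*(s + 4)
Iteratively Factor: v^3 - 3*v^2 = (v)*(v^2 - 3*v) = v*(v - 3)*(v)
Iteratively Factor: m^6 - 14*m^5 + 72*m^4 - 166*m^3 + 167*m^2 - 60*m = (m - 4)*(m^5 - 10*m^4 + 32*m^3 - 38*m^2 + 15*m) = (m - 4)*(m - 3)*(m^4 - 7*m^3 + 11*m^2 - 5*m) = (m - 4)*(m - 3)*(m - 1)*(m^3 - 6*m^2 + 5*m) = (m - 5)*(m - 4)*(m - 3)*(m - 1)*(m^2 - m) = (m - 5)*(m - 4)*(m - 3)*(m - 1)^2*(m)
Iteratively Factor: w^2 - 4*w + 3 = (w - 1)*(w - 3)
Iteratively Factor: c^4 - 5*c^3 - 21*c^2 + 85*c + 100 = (c - 5)*(c^3 - 21*c - 20) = (c - 5)*(c + 4)*(c^2 - 4*c - 5) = (c - 5)^2*(c + 4)*(c + 1)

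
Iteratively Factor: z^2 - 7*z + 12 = (z - 3)*(z - 4)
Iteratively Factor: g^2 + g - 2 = (g - 1)*(g + 2)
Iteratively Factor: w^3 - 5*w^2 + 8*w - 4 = (w - 2)*(w^2 - 3*w + 2) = (w - 2)^2*(w - 1)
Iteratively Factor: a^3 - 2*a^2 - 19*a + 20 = (a - 1)*(a^2 - a - 20) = (a - 1)*(a + 4)*(a - 5)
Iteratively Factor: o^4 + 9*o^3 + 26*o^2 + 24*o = (o + 2)*(o^3 + 7*o^2 + 12*o) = (o + 2)*(o + 4)*(o^2 + 3*o) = o*(o + 2)*(o + 4)*(o + 3)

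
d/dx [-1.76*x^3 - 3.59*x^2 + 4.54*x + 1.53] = -5.28*x^2 - 7.18*x + 4.54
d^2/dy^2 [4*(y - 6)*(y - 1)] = 8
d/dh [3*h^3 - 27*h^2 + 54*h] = 9*h^2 - 54*h + 54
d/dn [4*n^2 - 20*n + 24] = 8*n - 20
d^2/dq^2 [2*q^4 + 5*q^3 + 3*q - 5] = 6*q*(4*q + 5)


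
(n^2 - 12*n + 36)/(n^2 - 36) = (n - 6)/(n + 6)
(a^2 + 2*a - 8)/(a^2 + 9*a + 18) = (a^2 + 2*a - 8)/(a^2 + 9*a + 18)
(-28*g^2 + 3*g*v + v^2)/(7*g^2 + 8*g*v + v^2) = (-4*g + v)/(g + v)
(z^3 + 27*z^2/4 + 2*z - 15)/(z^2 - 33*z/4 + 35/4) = (z^2 + 8*z + 12)/(z - 7)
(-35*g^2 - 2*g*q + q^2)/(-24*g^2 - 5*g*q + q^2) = (35*g^2 + 2*g*q - q^2)/(24*g^2 + 5*g*q - q^2)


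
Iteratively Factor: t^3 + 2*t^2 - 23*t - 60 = (t + 3)*(t^2 - t - 20) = (t - 5)*(t + 3)*(t + 4)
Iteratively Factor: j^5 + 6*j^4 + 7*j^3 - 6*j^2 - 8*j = (j + 4)*(j^4 + 2*j^3 - j^2 - 2*j) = (j - 1)*(j + 4)*(j^3 + 3*j^2 + 2*j) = (j - 1)*(j + 1)*(j + 4)*(j^2 + 2*j) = (j - 1)*(j + 1)*(j + 2)*(j + 4)*(j)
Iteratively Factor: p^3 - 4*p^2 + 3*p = (p - 1)*(p^2 - 3*p) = (p - 3)*(p - 1)*(p)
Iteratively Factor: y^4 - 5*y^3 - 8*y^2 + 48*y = (y - 4)*(y^3 - y^2 - 12*y) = y*(y - 4)*(y^2 - y - 12) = y*(y - 4)^2*(y + 3)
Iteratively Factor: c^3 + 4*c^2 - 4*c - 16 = (c - 2)*(c^2 + 6*c + 8) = (c - 2)*(c + 2)*(c + 4)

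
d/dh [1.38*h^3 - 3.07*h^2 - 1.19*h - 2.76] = 4.14*h^2 - 6.14*h - 1.19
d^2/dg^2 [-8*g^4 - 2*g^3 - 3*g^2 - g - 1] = -96*g^2 - 12*g - 6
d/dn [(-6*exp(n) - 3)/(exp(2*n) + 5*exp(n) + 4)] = (6*exp(2*n) + 6*exp(n) - 9)*exp(n)/(exp(4*n) + 10*exp(3*n) + 33*exp(2*n) + 40*exp(n) + 16)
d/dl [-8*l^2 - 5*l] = -16*l - 5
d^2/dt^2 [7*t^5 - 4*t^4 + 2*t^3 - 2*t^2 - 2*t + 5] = 140*t^3 - 48*t^2 + 12*t - 4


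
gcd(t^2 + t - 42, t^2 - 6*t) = t - 6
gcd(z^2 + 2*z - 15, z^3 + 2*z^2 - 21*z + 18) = z - 3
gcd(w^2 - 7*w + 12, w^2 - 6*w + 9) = w - 3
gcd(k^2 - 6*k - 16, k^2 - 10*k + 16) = k - 8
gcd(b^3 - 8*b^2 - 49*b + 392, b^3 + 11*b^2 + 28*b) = b + 7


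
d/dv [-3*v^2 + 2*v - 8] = 2 - 6*v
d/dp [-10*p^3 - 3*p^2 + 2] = 6*p*(-5*p - 1)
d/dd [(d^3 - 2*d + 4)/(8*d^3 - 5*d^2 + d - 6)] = (-5*d^4 + 34*d^3 - 124*d^2 + 40*d + 8)/(64*d^6 - 80*d^5 + 41*d^4 - 106*d^3 + 61*d^2 - 12*d + 36)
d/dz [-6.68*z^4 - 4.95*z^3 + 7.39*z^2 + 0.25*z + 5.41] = -26.72*z^3 - 14.85*z^2 + 14.78*z + 0.25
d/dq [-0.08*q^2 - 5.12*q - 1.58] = -0.16*q - 5.12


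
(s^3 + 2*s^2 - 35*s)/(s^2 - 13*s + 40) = s*(s + 7)/(s - 8)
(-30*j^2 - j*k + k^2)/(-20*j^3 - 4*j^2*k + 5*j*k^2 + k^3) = (6*j - k)/(4*j^2 - k^2)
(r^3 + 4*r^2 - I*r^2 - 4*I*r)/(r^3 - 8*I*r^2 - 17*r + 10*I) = r*(r + 4)/(r^2 - 7*I*r - 10)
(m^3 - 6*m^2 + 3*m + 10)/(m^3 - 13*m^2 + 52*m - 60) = (m + 1)/(m - 6)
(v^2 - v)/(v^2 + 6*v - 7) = v/(v + 7)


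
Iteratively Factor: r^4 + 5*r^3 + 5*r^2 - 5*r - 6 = (r + 2)*(r^3 + 3*r^2 - r - 3) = (r + 2)*(r + 3)*(r^2 - 1) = (r + 1)*(r + 2)*(r + 3)*(r - 1)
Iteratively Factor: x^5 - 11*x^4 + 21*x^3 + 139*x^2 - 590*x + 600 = (x + 4)*(x^4 - 15*x^3 + 81*x^2 - 185*x + 150) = (x - 3)*(x + 4)*(x^3 - 12*x^2 + 45*x - 50) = (x - 3)*(x - 2)*(x + 4)*(x^2 - 10*x + 25) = (x - 5)*(x - 3)*(x - 2)*(x + 4)*(x - 5)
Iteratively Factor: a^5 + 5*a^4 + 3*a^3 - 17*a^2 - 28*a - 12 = (a + 2)*(a^4 + 3*a^3 - 3*a^2 - 11*a - 6) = (a + 1)*(a + 2)*(a^3 + 2*a^2 - 5*a - 6) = (a + 1)*(a + 2)*(a + 3)*(a^2 - a - 2) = (a - 2)*(a + 1)*(a + 2)*(a + 3)*(a + 1)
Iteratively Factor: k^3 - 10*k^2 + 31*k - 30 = (k - 2)*(k^2 - 8*k + 15) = (k - 3)*(k - 2)*(k - 5)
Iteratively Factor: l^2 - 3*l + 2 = (l - 1)*(l - 2)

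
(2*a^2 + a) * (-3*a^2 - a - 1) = -6*a^4 - 5*a^3 - 3*a^2 - a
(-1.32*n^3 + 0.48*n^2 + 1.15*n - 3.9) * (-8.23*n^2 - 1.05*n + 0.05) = 10.8636*n^5 - 2.5644*n^4 - 10.0345*n^3 + 30.9135*n^2 + 4.1525*n - 0.195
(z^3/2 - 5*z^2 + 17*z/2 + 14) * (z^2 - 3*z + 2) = z^5/2 - 13*z^4/2 + 49*z^3/2 - 43*z^2/2 - 25*z + 28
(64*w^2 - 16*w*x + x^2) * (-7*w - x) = -448*w^3 + 48*w^2*x + 9*w*x^2 - x^3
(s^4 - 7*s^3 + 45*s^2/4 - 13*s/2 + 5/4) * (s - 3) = s^5 - 10*s^4 + 129*s^3/4 - 161*s^2/4 + 83*s/4 - 15/4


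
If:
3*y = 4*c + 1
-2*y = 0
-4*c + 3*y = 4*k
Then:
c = -1/4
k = 1/4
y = 0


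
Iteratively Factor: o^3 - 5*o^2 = (o)*(o^2 - 5*o) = o^2*(o - 5)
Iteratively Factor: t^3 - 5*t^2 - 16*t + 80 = (t - 5)*(t^2 - 16) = (t - 5)*(t + 4)*(t - 4)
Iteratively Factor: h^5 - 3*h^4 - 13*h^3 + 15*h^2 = (h - 1)*(h^4 - 2*h^3 - 15*h^2) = (h - 5)*(h - 1)*(h^3 + 3*h^2) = h*(h - 5)*(h - 1)*(h^2 + 3*h) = h^2*(h - 5)*(h - 1)*(h + 3)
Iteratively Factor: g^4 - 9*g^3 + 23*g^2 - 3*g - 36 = (g - 3)*(g^3 - 6*g^2 + 5*g + 12) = (g - 3)^2*(g^2 - 3*g - 4) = (g - 4)*(g - 3)^2*(g + 1)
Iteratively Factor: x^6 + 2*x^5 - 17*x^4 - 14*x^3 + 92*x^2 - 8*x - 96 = (x + 3)*(x^5 - x^4 - 14*x^3 + 28*x^2 + 8*x - 32) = (x - 2)*(x + 3)*(x^4 + x^3 - 12*x^2 + 4*x + 16) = (x - 2)^2*(x + 3)*(x^3 + 3*x^2 - 6*x - 8) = (x - 2)^3*(x + 3)*(x^2 + 5*x + 4) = (x - 2)^3*(x + 3)*(x + 4)*(x + 1)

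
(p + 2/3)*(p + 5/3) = p^2 + 7*p/3 + 10/9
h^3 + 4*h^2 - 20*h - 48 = (h - 4)*(h + 2)*(h + 6)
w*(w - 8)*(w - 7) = w^3 - 15*w^2 + 56*w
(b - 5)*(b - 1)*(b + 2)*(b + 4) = b^4 - 23*b^2 - 18*b + 40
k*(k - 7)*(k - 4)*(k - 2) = k^4 - 13*k^3 + 50*k^2 - 56*k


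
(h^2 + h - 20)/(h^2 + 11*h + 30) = (h - 4)/(h + 6)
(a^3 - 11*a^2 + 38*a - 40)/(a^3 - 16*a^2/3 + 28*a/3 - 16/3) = 3*(a^2 - 9*a + 20)/(3*a^2 - 10*a + 8)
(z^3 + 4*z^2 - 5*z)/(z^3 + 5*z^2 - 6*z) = (z + 5)/(z + 6)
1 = 1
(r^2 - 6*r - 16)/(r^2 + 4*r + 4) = (r - 8)/(r + 2)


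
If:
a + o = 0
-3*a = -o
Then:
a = 0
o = 0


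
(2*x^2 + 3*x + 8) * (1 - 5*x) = -10*x^3 - 13*x^2 - 37*x + 8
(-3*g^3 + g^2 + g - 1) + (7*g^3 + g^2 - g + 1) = 4*g^3 + 2*g^2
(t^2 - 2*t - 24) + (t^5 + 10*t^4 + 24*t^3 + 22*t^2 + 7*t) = t^5 + 10*t^4 + 24*t^3 + 23*t^2 + 5*t - 24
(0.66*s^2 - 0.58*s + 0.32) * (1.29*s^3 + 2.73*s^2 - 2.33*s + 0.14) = 0.8514*s^5 + 1.0536*s^4 - 2.7084*s^3 + 2.3174*s^2 - 0.8268*s + 0.0448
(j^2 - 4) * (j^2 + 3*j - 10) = j^4 + 3*j^3 - 14*j^2 - 12*j + 40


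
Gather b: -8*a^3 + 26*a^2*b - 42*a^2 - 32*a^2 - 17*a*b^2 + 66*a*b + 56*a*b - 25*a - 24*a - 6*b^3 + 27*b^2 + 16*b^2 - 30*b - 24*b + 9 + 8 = -8*a^3 - 74*a^2 - 49*a - 6*b^3 + b^2*(43 - 17*a) + b*(26*a^2 + 122*a - 54) + 17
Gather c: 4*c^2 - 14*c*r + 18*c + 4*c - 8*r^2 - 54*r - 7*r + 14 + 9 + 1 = 4*c^2 + c*(22 - 14*r) - 8*r^2 - 61*r + 24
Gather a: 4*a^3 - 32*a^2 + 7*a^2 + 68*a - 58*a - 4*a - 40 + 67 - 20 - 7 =4*a^3 - 25*a^2 + 6*a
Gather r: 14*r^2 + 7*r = 14*r^2 + 7*r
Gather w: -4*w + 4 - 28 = -4*w - 24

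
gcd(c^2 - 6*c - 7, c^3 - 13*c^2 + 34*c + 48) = c + 1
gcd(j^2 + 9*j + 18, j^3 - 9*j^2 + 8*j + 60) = 1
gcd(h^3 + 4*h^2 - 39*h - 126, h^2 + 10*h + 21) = h^2 + 10*h + 21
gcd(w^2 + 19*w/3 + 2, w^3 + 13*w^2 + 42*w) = w + 6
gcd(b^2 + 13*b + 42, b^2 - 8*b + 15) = 1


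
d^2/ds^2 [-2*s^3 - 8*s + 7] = -12*s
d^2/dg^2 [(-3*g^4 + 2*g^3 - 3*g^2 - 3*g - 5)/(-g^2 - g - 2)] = 2*(3*g^6 + 9*g^5 + 27*g^4 + 50*g^3 + 57*g^2 - 27*g + 1)/(g^6 + 3*g^5 + 9*g^4 + 13*g^3 + 18*g^2 + 12*g + 8)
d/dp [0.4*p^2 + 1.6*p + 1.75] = 0.8*p + 1.6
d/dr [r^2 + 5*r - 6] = 2*r + 5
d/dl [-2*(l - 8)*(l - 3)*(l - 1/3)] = -6*l^2 + 136*l/3 - 166/3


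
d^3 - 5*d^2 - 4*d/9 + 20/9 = (d - 5)*(d - 2/3)*(d + 2/3)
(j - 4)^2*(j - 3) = j^3 - 11*j^2 + 40*j - 48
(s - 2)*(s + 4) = s^2 + 2*s - 8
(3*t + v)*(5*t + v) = 15*t^2 + 8*t*v + v^2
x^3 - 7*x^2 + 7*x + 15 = (x - 5)*(x - 3)*(x + 1)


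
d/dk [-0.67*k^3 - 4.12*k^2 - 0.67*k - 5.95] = -2.01*k^2 - 8.24*k - 0.67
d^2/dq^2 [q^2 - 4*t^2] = 2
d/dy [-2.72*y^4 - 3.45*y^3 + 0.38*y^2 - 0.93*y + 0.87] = -10.88*y^3 - 10.35*y^2 + 0.76*y - 0.93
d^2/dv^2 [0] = 0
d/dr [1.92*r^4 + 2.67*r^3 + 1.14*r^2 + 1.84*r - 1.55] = 7.68*r^3 + 8.01*r^2 + 2.28*r + 1.84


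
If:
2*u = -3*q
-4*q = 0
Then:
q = 0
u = 0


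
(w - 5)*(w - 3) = w^2 - 8*w + 15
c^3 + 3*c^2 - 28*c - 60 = (c - 5)*(c + 2)*(c + 6)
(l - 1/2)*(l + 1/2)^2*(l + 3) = l^4 + 7*l^3/2 + 5*l^2/4 - 7*l/8 - 3/8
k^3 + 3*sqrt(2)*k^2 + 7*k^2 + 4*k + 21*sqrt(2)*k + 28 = (k + 7)*(k + sqrt(2))*(k + 2*sqrt(2))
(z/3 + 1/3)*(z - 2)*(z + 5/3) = z^3/3 + 2*z^2/9 - 11*z/9 - 10/9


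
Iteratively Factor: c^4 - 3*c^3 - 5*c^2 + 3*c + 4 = (c - 4)*(c^3 + c^2 - c - 1) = (c - 4)*(c - 1)*(c^2 + 2*c + 1) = (c - 4)*(c - 1)*(c + 1)*(c + 1)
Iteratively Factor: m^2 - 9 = (m + 3)*(m - 3)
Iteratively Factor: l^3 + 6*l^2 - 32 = (l + 4)*(l^2 + 2*l - 8) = (l - 2)*(l + 4)*(l + 4)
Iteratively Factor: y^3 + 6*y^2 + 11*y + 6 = (y + 3)*(y^2 + 3*y + 2) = (y + 1)*(y + 3)*(y + 2)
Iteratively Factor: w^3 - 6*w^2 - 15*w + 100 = (w - 5)*(w^2 - w - 20) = (w - 5)*(w + 4)*(w - 5)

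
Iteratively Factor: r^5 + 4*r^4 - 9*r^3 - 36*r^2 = (r + 3)*(r^4 + r^3 - 12*r^2) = (r - 3)*(r + 3)*(r^3 + 4*r^2) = r*(r - 3)*(r + 3)*(r^2 + 4*r) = r*(r - 3)*(r + 3)*(r + 4)*(r)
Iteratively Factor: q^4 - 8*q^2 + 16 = (q - 2)*(q^3 + 2*q^2 - 4*q - 8) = (q - 2)*(q + 2)*(q^2 - 4) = (q - 2)^2*(q + 2)*(q + 2)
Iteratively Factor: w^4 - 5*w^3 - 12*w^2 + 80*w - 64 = (w - 4)*(w^3 - w^2 - 16*w + 16) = (w - 4)*(w + 4)*(w^2 - 5*w + 4) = (w - 4)*(w - 1)*(w + 4)*(w - 4)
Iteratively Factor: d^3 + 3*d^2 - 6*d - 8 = (d + 1)*(d^2 + 2*d - 8) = (d + 1)*(d + 4)*(d - 2)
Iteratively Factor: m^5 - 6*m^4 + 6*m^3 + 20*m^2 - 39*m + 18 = (m - 1)*(m^4 - 5*m^3 + m^2 + 21*m - 18) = (m - 3)*(m - 1)*(m^3 - 2*m^2 - 5*m + 6) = (m - 3)*(m - 1)^2*(m^2 - m - 6) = (m - 3)*(m - 1)^2*(m + 2)*(m - 3)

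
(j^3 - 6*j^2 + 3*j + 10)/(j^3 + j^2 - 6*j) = (j^2 - 4*j - 5)/(j*(j + 3))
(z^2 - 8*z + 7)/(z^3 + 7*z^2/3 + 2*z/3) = 3*(z^2 - 8*z + 7)/(z*(3*z^2 + 7*z + 2))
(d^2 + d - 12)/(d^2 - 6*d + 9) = (d + 4)/(d - 3)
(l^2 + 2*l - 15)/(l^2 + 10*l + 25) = (l - 3)/(l + 5)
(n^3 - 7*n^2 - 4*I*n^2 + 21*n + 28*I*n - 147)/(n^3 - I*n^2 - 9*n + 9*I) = (n^3 + n^2*(-7 - 4*I) + n*(21 + 28*I) - 147)/(n^3 - I*n^2 - 9*n + 9*I)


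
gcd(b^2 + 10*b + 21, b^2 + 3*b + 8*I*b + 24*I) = b + 3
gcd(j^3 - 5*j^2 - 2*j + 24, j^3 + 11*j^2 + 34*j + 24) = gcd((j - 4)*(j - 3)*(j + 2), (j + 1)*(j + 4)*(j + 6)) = 1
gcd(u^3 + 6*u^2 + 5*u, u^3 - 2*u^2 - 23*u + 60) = u + 5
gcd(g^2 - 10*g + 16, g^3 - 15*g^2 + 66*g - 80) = g^2 - 10*g + 16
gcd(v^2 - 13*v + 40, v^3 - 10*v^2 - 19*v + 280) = v - 8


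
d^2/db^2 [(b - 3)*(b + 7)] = 2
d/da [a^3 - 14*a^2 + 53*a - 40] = 3*a^2 - 28*a + 53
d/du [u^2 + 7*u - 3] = 2*u + 7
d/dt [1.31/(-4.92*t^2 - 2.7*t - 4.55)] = (12.8904*t + 3.537)/(4.92*t^2 + 2.7*t + 4.55)^2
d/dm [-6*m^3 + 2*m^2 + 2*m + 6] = -18*m^2 + 4*m + 2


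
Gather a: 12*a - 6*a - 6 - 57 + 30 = 6*a - 33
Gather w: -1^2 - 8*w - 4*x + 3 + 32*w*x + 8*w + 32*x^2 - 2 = 32*w*x + 32*x^2 - 4*x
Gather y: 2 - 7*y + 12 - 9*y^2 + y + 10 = -9*y^2 - 6*y + 24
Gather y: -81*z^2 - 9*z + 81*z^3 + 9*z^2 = 81*z^3 - 72*z^2 - 9*z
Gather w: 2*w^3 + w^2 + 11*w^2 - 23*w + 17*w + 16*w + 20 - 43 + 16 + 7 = 2*w^3 + 12*w^2 + 10*w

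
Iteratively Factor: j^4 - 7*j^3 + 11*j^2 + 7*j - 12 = (j - 3)*(j^3 - 4*j^2 - j + 4) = (j - 3)*(j + 1)*(j^2 - 5*j + 4) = (j - 4)*(j - 3)*(j + 1)*(j - 1)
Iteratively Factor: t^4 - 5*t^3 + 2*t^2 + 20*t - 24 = (t + 2)*(t^3 - 7*t^2 + 16*t - 12) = (t - 2)*(t + 2)*(t^2 - 5*t + 6) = (t - 3)*(t - 2)*(t + 2)*(t - 2)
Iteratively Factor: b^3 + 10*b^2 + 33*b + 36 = (b + 3)*(b^2 + 7*b + 12) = (b + 3)^2*(b + 4)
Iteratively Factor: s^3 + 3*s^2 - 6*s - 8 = (s - 2)*(s^2 + 5*s + 4) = (s - 2)*(s + 4)*(s + 1)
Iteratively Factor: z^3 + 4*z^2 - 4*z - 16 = (z - 2)*(z^2 + 6*z + 8) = (z - 2)*(z + 2)*(z + 4)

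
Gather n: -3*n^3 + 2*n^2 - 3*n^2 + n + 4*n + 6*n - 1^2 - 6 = -3*n^3 - n^2 + 11*n - 7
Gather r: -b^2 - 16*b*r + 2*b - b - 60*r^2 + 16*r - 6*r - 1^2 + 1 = -b^2 + b - 60*r^2 + r*(10 - 16*b)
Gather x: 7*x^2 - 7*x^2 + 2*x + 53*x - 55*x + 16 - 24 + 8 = 0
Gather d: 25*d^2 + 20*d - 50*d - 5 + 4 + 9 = 25*d^2 - 30*d + 8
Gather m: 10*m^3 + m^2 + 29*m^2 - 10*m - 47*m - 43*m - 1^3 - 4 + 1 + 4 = 10*m^3 + 30*m^2 - 100*m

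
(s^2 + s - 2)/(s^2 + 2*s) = (s - 1)/s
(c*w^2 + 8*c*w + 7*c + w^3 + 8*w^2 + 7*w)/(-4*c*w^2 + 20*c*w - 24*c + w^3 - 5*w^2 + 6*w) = (c*w^2 + 8*c*w + 7*c + w^3 + 8*w^2 + 7*w)/(-4*c*w^2 + 20*c*w - 24*c + w^3 - 5*w^2 + 6*w)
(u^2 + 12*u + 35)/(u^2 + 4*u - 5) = (u + 7)/(u - 1)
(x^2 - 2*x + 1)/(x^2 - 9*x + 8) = (x - 1)/(x - 8)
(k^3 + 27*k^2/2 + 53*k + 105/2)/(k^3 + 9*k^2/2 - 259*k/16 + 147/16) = 8*(2*k^2 + 13*k + 15)/(16*k^2 - 40*k + 21)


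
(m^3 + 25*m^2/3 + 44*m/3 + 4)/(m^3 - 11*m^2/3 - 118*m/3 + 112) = (3*m^2 + 7*m + 2)/(3*m^2 - 29*m + 56)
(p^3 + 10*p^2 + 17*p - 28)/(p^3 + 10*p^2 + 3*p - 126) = (p^2 + 3*p - 4)/(p^2 + 3*p - 18)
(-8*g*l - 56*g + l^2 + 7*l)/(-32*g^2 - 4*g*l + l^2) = (l + 7)/(4*g + l)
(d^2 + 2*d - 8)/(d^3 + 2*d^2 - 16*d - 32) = (d - 2)/(d^2 - 2*d - 8)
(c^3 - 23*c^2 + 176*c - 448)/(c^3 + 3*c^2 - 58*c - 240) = (c^2 - 15*c + 56)/(c^2 + 11*c + 30)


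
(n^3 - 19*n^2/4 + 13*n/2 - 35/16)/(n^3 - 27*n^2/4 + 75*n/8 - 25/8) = (8*n^2 - 34*n + 35)/(2*(4*n^2 - 25*n + 25))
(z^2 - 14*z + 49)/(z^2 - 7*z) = (z - 7)/z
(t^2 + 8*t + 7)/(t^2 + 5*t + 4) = (t + 7)/(t + 4)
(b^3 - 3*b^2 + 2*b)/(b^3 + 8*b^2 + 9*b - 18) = b*(b - 2)/(b^2 + 9*b + 18)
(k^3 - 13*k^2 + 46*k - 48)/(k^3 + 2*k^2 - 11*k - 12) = (k^2 - 10*k + 16)/(k^2 + 5*k + 4)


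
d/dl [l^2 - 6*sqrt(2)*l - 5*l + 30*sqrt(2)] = 2*l - 6*sqrt(2) - 5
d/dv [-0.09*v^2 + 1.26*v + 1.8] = 1.26 - 0.18*v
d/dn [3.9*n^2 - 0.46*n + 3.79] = 7.8*n - 0.46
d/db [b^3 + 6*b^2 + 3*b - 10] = 3*b^2 + 12*b + 3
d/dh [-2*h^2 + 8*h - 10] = 8 - 4*h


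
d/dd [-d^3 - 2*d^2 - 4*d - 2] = -3*d^2 - 4*d - 4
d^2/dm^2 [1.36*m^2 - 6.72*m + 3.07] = 2.72000000000000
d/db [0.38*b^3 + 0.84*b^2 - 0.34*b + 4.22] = 1.14*b^2 + 1.68*b - 0.34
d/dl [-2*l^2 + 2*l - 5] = 2 - 4*l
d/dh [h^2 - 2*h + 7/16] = 2*h - 2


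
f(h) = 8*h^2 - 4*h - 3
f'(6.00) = 92.00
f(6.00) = 261.00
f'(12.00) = 188.00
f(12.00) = 1101.00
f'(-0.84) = -17.44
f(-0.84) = 6.00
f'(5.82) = 89.12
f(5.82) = 244.70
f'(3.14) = 46.24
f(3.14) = 63.32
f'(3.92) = 58.72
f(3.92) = 104.25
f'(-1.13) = -22.08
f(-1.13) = 11.74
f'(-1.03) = -20.48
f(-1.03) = 9.61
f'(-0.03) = -4.48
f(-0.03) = -2.87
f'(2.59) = 37.44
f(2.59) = 40.30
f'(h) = 16*h - 4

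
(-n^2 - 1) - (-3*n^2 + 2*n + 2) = 2*n^2 - 2*n - 3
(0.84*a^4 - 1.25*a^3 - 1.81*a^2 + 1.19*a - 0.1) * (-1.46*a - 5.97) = -1.2264*a^5 - 3.1898*a^4 + 10.1051*a^3 + 9.0683*a^2 - 6.9583*a + 0.597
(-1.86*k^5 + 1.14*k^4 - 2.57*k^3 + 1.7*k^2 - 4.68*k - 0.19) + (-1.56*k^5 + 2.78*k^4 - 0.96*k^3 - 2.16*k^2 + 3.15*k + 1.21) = -3.42*k^5 + 3.92*k^4 - 3.53*k^3 - 0.46*k^2 - 1.53*k + 1.02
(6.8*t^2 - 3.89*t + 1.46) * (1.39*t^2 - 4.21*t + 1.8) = 9.452*t^4 - 34.0351*t^3 + 30.6463*t^2 - 13.1486*t + 2.628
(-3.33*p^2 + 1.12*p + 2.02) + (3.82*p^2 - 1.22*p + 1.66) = 0.49*p^2 - 0.0999999999999999*p + 3.68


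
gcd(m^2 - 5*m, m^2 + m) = m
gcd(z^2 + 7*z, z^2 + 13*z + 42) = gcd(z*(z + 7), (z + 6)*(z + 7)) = z + 7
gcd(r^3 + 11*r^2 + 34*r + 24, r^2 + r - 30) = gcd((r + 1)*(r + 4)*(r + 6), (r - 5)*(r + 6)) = r + 6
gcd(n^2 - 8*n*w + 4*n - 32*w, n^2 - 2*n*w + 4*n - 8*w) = n + 4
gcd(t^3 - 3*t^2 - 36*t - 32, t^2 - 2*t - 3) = t + 1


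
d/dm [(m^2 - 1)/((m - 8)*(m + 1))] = -7/(m^2 - 16*m + 64)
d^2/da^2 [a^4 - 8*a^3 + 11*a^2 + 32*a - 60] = 12*a^2 - 48*a + 22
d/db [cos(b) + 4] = -sin(b)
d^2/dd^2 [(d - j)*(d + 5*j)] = 2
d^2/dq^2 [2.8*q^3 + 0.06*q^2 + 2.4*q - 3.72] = 16.8*q + 0.12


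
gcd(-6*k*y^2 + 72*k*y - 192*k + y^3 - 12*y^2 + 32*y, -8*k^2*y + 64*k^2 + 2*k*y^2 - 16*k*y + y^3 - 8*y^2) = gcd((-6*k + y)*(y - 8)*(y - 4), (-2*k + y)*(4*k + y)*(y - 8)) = y - 8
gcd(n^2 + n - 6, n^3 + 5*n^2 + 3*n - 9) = n + 3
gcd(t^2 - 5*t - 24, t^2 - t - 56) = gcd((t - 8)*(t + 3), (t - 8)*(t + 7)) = t - 8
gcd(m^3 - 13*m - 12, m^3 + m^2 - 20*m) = m - 4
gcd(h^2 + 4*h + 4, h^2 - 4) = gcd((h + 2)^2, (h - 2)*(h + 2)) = h + 2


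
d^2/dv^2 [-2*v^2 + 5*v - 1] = -4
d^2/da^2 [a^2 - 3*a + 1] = 2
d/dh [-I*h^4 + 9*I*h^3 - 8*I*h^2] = I*h*(-4*h^2 + 27*h - 16)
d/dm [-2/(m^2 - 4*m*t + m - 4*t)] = 2*(2*m - 4*t + 1)/(m^2 - 4*m*t + m - 4*t)^2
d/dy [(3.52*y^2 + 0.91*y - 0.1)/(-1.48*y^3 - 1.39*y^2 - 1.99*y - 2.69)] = (5.2096*y^4 + 2.6936*y^3 - 6.1839*y^2 - 19.2156*y - 2.6469)/(2.1904*y^6 + 4.1144*y^5 + 7.8225*y^4 + 13.4946*y^3 + 11.4383*y^2 + 10.7062*y + 7.2361)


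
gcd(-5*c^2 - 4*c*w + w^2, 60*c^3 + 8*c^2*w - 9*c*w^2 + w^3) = -5*c + w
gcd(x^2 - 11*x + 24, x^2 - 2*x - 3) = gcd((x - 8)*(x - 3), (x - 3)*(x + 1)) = x - 3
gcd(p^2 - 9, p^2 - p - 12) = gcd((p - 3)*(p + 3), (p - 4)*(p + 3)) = p + 3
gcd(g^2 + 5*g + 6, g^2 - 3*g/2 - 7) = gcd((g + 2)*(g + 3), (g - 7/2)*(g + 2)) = g + 2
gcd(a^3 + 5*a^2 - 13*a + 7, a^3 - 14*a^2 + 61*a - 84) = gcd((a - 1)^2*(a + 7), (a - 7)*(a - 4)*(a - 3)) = 1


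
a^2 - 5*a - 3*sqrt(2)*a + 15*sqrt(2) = (a - 5)*(a - 3*sqrt(2))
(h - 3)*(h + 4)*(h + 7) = h^3 + 8*h^2 - 5*h - 84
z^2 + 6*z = z*(z + 6)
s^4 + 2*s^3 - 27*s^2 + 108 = (s - 3)^2*(s + 2)*(s + 6)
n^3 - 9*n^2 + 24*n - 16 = (n - 4)^2*(n - 1)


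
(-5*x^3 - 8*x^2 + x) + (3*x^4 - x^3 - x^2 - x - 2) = 3*x^4 - 6*x^3 - 9*x^2 - 2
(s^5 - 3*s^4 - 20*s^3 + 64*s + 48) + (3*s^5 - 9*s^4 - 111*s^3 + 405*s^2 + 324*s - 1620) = 4*s^5 - 12*s^4 - 131*s^3 + 405*s^2 + 388*s - 1572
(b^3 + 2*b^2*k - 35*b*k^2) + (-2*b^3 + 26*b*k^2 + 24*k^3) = -b^3 + 2*b^2*k - 9*b*k^2 + 24*k^3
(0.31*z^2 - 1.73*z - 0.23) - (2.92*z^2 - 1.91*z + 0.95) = -2.61*z^2 + 0.18*z - 1.18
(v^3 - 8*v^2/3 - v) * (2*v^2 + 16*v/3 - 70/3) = 2*v^5 - 356*v^3/9 + 512*v^2/9 + 70*v/3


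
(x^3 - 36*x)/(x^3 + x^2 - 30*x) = (x - 6)/(x - 5)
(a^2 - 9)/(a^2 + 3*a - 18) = (a + 3)/(a + 6)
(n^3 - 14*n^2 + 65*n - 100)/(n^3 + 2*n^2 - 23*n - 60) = (n^2 - 9*n + 20)/(n^2 + 7*n + 12)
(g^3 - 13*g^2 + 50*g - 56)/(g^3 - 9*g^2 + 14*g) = (g - 4)/g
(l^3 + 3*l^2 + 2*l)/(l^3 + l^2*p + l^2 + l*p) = (l + 2)/(l + p)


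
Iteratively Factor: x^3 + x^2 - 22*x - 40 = (x + 4)*(x^2 - 3*x - 10) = (x - 5)*(x + 4)*(x + 2)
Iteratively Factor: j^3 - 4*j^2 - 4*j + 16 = (j - 2)*(j^2 - 2*j - 8) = (j - 4)*(j - 2)*(j + 2)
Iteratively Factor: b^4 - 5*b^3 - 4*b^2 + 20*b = (b)*(b^3 - 5*b^2 - 4*b + 20) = b*(b + 2)*(b^2 - 7*b + 10) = b*(b - 2)*(b + 2)*(b - 5)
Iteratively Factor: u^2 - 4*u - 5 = (u - 5)*(u + 1)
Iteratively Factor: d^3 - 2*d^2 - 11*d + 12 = (d - 1)*(d^2 - d - 12) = (d - 1)*(d + 3)*(d - 4)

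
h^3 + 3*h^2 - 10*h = h*(h - 2)*(h + 5)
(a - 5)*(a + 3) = a^2 - 2*a - 15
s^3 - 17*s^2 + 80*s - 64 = (s - 8)^2*(s - 1)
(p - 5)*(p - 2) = p^2 - 7*p + 10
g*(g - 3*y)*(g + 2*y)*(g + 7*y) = g^4 + 6*g^3*y - 13*g^2*y^2 - 42*g*y^3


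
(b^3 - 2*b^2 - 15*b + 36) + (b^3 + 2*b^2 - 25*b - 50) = 2*b^3 - 40*b - 14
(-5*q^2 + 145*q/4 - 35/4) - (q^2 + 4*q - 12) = -6*q^2 + 129*q/4 + 13/4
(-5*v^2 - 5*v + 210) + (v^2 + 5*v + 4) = 214 - 4*v^2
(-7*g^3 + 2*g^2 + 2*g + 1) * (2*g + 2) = -14*g^4 - 10*g^3 + 8*g^2 + 6*g + 2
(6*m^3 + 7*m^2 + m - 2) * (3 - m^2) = -6*m^5 - 7*m^4 + 17*m^3 + 23*m^2 + 3*m - 6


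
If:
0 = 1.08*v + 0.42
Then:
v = -0.39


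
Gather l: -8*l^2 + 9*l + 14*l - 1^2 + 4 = -8*l^2 + 23*l + 3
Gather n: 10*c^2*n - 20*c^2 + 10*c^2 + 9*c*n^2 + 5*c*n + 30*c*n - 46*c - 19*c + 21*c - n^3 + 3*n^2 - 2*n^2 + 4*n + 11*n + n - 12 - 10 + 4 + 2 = -10*c^2 - 44*c - n^3 + n^2*(9*c + 1) + n*(10*c^2 + 35*c + 16) - 16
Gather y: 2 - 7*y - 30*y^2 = -30*y^2 - 7*y + 2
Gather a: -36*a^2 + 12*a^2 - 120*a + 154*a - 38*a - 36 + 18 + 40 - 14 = -24*a^2 - 4*a + 8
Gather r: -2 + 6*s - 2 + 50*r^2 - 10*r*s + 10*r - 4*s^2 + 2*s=50*r^2 + r*(10 - 10*s) - 4*s^2 + 8*s - 4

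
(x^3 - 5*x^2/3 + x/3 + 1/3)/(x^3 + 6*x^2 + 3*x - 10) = (3*x^2 - 2*x - 1)/(3*(x^2 + 7*x + 10))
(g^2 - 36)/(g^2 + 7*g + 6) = (g - 6)/(g + 1)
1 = 1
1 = 1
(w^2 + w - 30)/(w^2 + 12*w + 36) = (w - 5)/(w + 6)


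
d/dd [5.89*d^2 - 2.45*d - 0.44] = 11.78*d - 2.45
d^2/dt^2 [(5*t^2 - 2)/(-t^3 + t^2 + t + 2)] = 2*(-5*t^6 - 3*t^4 - 81*t^3 + 30*t^2 + 18*t - 22)/(t^9 - 3*t^8 - t^6 + 12*t^5 + 3*t^4 - t^3 - 18*t^2 - 12*t - 8)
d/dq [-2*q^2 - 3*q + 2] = -4*q - 3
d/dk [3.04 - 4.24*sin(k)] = -4.24*cos(k)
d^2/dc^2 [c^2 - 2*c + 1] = 2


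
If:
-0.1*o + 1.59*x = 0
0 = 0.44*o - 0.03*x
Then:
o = 0.00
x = 0.00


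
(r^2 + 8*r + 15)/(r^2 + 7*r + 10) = (r + 3)/(r + 2)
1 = 1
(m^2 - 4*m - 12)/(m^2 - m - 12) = (-m^2 + 4*m + 12)/(-m^2 + m + 12)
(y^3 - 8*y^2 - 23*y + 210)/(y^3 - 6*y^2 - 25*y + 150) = (y - 7)/(y - 5)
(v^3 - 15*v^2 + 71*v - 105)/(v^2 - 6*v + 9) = (v^2 - 12*v + 35)/(v - 3)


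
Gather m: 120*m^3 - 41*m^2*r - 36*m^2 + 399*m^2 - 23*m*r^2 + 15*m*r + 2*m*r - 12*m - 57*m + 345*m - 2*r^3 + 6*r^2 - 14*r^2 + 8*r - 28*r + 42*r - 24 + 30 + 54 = 120*m^3 + m^2*(363 - 41*r) + m*(-23*r^2 + 17*r + 276) - 2*r^3 - 8*r^2 + 22*r + 60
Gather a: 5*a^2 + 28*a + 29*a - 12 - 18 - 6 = 5*a^2 + 57*a - 36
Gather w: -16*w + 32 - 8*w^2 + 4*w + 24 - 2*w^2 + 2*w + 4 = -10*w^2 - 10*w + 60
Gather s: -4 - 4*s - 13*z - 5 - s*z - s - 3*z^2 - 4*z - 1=s*(-z - 5) - 3*z^2 - 17*z - 10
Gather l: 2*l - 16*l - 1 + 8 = 7 - 14*l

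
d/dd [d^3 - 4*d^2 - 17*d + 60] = 3*d^2 - 8*d - 17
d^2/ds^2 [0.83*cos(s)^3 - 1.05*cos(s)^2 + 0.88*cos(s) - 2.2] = -1.5025*cos(s) + 2.1*cos(2*s) - 1.8675*cos(3*s)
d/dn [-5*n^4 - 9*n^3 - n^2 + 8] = n*(-20*n^2 - 27*n - 2)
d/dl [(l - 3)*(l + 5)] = 2*l + 2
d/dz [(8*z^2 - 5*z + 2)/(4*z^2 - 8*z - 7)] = (-44*z^2 - 128*z + 51)/(16*z^4 - 64*z^3 + 8*z^2 + 112*z + 49)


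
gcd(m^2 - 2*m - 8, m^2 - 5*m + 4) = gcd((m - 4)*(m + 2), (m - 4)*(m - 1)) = m - 4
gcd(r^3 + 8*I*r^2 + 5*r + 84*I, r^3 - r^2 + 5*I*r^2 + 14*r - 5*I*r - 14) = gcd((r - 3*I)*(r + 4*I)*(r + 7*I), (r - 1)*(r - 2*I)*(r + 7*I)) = r + 7*I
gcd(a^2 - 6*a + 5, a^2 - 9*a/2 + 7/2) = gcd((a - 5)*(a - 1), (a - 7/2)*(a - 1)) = a - 1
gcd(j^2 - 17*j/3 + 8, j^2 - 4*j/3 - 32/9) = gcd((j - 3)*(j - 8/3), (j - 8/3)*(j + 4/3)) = j - 8/3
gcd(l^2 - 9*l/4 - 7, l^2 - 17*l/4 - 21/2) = l + 7/4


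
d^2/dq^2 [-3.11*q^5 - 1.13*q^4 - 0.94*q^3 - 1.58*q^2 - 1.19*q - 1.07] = -62.2*q^3 - 13.56*q^2 - 5.64*q - 3.16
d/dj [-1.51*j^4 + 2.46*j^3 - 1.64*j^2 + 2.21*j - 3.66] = -6.04*j^3 + 7.38*j^2 - 3.28*j + 2.21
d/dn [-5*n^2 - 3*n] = -10*n - 3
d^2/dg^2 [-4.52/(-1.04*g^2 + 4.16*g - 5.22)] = (-9.777664*g^2 + 39.110656*g + 4.52*(2.08*g - 4.16)*(4.16*g - 8.32) - 49.076352)/(1.04*g^2 - 4.16*g + 5.22)^3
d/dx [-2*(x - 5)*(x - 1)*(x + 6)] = 62 - 6*x^2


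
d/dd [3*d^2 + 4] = 6*d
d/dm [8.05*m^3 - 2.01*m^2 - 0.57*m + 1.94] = 24.15*m^2 - 4.02*m - 0.57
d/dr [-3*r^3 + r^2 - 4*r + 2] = -9*r^2 + 2*r - 4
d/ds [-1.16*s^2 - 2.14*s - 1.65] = -2.32*s - 2.14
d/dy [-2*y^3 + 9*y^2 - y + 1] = -6*y^2 + 18*y - 1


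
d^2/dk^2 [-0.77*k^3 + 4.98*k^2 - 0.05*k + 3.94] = 9.96 - 4.62*k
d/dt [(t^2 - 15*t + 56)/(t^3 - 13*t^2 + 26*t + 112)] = -1/(t^2 + 4*t + 4)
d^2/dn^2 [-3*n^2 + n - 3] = -6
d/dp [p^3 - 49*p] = 3*p^2 - 49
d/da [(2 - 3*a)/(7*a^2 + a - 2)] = (-21*a^2 - 3*a + (3*a - 2)*(14*a + 1) + 6)/(7*a^2 + a - 2)^2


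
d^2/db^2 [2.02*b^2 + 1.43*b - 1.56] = 4.04000000000000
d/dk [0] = 0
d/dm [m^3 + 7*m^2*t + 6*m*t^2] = 3*m^2 + 14*m*t + 6*t^2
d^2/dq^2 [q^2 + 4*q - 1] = 2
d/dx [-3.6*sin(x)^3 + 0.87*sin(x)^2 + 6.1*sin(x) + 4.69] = (-10.8*sin(x)^2 + 1.74*sin(x) + 6.1)*cos(x)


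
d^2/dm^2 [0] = 0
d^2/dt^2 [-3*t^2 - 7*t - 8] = -6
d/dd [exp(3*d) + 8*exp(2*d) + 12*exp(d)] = (3*exp(2*d) + 16*exp(d) + 12)*exp(d)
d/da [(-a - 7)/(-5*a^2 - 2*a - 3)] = (5*a^2 + 2*a - 2*(a + 7)*(5*a + 1) + 3)/(5*a^2 + 2*a + 3)^2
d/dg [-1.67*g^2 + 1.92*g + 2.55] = 1.92 - 3.34*g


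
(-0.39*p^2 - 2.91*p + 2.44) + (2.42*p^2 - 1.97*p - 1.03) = 2.03*p^2 - 4.88*p + 1.41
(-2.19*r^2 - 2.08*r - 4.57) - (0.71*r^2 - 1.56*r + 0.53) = -2.9*r^2 - 0.52*r - 5.1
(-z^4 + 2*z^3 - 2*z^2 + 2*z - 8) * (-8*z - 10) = 8*z^5 - 6*z^4 - 4*z^3 + 4*z^2 + 44*z + 80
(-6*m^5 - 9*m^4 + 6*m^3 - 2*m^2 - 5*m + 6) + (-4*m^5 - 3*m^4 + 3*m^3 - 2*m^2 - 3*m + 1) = -10*m^5 - 12*m^4 + 9*m^3 - 4*m^2 - 8*m + 7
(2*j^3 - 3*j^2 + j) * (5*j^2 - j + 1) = 10*j^5 - 17*j^4 + 10*j^3 - 4*j^2 + j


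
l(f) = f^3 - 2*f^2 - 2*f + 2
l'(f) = 3*f^2 - 4*f - 2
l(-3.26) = -47.38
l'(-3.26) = 42.92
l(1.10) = -1.29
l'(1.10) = -2.77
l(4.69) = 51.79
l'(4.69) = 45.23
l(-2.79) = -29.71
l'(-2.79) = 32.51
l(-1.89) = -8.12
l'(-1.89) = 16.28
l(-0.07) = 2.13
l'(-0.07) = -1.71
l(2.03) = -1.94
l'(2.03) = 2.24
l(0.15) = 1.66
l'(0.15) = -2.53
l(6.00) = 134.00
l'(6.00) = 82.00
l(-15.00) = -3793.00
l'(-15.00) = 733.00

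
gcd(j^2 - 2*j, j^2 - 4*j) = j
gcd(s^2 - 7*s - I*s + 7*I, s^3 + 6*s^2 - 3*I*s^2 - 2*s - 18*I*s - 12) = s - I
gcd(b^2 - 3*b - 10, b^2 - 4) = b + 2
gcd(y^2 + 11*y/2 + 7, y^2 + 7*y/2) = y + 7/2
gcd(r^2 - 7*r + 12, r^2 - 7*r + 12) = r^2 - 7*r + 12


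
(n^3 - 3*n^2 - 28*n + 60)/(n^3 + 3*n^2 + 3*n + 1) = (n^3 - 3*n^2 - 28*n + 60)/(n^3 + 3*n^2 + 3*n + 1)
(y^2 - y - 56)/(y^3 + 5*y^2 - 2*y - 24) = (y^2 - y - 56)/(y^3 + 5*y^2 - 2*y - 24)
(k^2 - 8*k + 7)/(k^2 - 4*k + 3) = (k - 7)/(k - 3)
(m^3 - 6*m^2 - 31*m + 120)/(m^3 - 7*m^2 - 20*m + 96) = (m + 5)/(m + 4)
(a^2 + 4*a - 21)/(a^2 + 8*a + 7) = (a - 3)/(a + 1)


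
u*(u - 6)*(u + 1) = u^3 - 5*u^2 - 6*u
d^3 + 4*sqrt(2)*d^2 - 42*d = d*(d - 3*sqrt(2))*(d + 7*sqrt(2))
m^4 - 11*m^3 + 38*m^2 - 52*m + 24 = (m - 6)*(m - 2)^2*(m - 1)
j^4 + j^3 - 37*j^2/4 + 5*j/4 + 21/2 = (j - 2)*(j - 3/2)*(j + 1)*(j + 7/2)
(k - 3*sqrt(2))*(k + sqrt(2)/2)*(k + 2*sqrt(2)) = k^3 - sqrt(2)*k^2/2 - 13*k - 6*sqrt(2)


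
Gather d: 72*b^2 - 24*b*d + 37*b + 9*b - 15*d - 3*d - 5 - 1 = 72*b^2 + 46*b + d*(-24*b - 18) - 6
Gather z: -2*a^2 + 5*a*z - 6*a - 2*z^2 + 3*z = -2*a^2 - 6*a - 2*z^2 + z*(5*a + 3)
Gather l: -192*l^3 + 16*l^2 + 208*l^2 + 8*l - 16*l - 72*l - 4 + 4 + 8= -192*l^3 + 224*l^2 - 80*l + 8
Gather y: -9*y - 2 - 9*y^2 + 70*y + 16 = -9*y^2 + 61*y + 14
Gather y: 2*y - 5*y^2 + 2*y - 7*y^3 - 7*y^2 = -7*y^3 - 12*y^2 + 4*y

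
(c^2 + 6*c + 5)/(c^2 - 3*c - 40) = (c + 1)/(c - 8)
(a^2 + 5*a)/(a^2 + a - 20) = a/(a - 4)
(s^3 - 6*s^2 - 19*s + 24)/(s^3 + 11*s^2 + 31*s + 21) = (s^2 - 9*s + 8)/(s^2 + 8*s + 7)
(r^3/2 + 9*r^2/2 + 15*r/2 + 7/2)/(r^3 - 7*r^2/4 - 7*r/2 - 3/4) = 2*(r^2 + 8*r + 7)/(4*r^2 - 11*r - 3)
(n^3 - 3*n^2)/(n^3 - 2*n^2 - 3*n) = n/(n + 1)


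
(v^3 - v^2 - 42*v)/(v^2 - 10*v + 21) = v*(v + 6)/(v - 3)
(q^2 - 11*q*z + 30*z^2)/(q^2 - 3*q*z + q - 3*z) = (q^2 - 11*q*z + 30*z^2)/(q^2 - 3*q*z + q - 3*z)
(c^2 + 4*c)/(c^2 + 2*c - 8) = c/(c - 2)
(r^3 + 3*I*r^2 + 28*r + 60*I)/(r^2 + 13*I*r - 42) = (r^2 - 3*I*r + 10)/(r + 7*I)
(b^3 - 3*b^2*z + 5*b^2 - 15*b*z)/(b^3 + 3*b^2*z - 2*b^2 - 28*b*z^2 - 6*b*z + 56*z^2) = b*(b^2 - 3*b*z + 5*b - 15*z)/(b^3 + 3*b^2*z - 2*b^2 - 28*b*z^2 - 6*b*z + 56*z^2)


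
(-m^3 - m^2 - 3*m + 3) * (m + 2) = -m^4 - 3*m^3 - 5*m^2 - 3*m + 6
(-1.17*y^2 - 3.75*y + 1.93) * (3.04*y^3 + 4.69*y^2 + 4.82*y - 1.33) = -3.5568*y^5 - 16.8873*y^4 - 17.3597*y^3 - 7.4672*y^2 + 14.2901*y - 2.5669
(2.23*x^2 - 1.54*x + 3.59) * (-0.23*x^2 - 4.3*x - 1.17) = -0.5129*x^4 - 9.2348*x^3 + 3.1872*x^2 - 13.6352*x - 4.2003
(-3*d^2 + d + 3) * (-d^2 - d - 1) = 3*d^4 + 2*d^3 - d^2 - 4*d - 3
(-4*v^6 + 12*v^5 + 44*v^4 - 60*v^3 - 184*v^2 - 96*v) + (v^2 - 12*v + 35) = -4*v^6 + 12*v^5 + 44*v^4 - 60*v^3 - 183*v^2 - 108*v + 35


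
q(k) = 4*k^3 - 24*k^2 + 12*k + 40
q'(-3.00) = 264.00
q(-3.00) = -320.00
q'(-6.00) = 732.00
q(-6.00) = -1760.00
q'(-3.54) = 332.30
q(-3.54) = -480.69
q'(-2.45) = 201.63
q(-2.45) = -192.28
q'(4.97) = 69.85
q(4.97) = -2.13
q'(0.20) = 2.88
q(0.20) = 41.47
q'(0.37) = -4.12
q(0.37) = 41.36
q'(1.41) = -31.82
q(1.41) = 20.42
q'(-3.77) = 363.51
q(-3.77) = -560.68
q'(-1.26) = 91.53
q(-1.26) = -21.22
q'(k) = 12*k^2 - 48*k + 12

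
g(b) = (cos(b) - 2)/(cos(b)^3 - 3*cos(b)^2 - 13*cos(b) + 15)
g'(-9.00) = 0.01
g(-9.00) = -0.12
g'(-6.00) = 11.01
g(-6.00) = -1.63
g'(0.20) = 31.25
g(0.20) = -3.20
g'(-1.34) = -0.09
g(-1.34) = -0.15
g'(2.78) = -0.01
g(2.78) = -0.12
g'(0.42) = 3.37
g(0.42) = -0.78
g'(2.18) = 0.00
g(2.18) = -0.12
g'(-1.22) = -0.13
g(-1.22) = -0.16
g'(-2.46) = 0.01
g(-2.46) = -0.12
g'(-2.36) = 0.00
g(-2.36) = -0.12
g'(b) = (cos(b) - 2)*(3*sin(b)*cos(b)^2 - 6*sin(b)*cos(b) - 13*sin(b))/(cos(b)^3 - 3*cos(b)^2 - 13*cos(b) + 15)^2 - sin(b)/(cos(b)^3 - 3*cos(b)^2 - 13*cos(b) + 15)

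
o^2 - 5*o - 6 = (o - 6)*(o + 1)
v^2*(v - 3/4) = v^3 - 3*v^2/4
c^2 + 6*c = c*(c + 6)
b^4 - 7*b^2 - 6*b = b*(b - 3)*(b + 1)*(b + 2)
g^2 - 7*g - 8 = (g - 8)*(g + 1)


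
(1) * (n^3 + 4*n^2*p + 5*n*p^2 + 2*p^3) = n^3 + 4*n^2*p + 5*n*p^2 + 2*p^3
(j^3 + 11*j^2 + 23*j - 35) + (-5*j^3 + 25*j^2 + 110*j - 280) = -4*j^3 + 36*j^2 + 133*j - 315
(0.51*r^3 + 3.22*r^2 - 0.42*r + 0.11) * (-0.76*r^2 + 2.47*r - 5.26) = -0.3876*r^5 - 1.1875*r^4 + 5.59*r^3 - 18.0582*r^2 + 2.4809*r - 0.5786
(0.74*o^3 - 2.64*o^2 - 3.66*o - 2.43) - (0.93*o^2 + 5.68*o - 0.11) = 0.74*o^3 - 3.57*o^2 - 9.34*o - 2.32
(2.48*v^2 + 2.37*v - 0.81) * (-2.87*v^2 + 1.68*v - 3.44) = -7.1176*v^4 - 2.6355*v^3 - 2.2249*v^2 - 9.5136*v + 2.7864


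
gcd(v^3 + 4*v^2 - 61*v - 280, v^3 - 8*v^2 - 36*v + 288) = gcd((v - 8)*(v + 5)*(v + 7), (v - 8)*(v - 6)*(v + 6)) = v - 8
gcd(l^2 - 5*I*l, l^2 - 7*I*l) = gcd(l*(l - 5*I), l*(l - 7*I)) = l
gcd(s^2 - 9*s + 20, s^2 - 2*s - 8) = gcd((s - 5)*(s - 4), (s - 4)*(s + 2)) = s - 4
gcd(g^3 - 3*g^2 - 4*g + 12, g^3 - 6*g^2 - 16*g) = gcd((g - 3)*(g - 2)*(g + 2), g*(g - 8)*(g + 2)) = g + 2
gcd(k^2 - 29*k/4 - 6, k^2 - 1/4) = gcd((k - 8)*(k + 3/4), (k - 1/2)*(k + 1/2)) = 1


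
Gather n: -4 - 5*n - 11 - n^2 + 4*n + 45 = -n^2 - n + 30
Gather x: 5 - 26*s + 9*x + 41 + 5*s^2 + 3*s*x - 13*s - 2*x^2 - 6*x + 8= 5*s^2 - 39*s - 2*x^2 + x*(3*s + 3) + 54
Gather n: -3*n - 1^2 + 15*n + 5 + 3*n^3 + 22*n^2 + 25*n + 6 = 3*n^3 + 22*n^2 + 37*n + 10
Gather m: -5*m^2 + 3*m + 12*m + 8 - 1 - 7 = -5*m^2 + 15*m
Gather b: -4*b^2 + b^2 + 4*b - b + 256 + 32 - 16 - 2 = -3*b^2 + 3*b + 270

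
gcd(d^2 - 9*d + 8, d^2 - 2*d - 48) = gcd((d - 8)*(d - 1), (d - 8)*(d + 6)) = d - 8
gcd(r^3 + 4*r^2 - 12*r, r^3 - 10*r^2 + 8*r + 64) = 1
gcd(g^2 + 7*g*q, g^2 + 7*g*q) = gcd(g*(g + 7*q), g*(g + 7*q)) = g^2 + 7*g*q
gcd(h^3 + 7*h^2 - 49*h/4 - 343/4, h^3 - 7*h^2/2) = h - 7/2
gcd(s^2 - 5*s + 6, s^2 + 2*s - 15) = s - 3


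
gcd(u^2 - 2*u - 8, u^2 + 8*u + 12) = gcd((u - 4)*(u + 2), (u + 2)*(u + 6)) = u + 2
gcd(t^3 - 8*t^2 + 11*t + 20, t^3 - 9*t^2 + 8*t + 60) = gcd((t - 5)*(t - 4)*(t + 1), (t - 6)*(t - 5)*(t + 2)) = t - 5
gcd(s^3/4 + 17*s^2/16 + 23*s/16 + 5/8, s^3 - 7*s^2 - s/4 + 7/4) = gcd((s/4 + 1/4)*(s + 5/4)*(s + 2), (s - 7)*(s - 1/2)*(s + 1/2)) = 1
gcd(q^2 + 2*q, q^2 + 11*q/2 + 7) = q + 2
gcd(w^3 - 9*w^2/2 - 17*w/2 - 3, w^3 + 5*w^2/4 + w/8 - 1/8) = w^2 + 3*w/2 + 1/2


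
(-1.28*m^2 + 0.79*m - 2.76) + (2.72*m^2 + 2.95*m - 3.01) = 1.44*m^2 + 3.74*m - 5.77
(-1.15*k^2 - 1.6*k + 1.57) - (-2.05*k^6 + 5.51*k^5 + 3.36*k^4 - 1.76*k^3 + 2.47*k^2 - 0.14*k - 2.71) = 2.05*k^6 - 5.51*k^5 - 3.36*k^4 + 1.76*k^3 - 3.62*k^2 - 1.46*k + 4.28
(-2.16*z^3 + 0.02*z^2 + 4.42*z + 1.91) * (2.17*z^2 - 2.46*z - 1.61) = -4.6872*z^5 + 5.357*z^4 + 13.0198*z^3 - 6.7607*z^2 - 11.8148*z - 3.0751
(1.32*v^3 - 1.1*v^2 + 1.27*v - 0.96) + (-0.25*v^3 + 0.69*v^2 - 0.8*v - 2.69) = 1.07*v^3 - 0.41*v^2 + 0.47*v - 3.65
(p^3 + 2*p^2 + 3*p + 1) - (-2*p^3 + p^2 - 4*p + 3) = 3*p^3 + p^2 + 7*p - 2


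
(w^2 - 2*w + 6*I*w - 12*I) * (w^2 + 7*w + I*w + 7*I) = w^4 + 5*w^3 + 7*I*w^3 - 20*w^2 + 35*I*w^2 - 30*w - 98*I*w + 84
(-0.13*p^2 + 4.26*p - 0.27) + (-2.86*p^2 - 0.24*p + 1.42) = -2.99*p^2 + 4.02*p + 1.15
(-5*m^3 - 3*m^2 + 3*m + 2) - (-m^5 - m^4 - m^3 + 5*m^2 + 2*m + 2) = m^5 + m^4 - 4*m^3 - 8*m^2 + m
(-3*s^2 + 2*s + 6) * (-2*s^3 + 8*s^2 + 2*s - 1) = 6*s^5 - 28*s^4 - 2*s^3 + 55*s^2 + 10*s - 6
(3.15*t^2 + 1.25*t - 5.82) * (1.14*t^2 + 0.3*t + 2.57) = 3.591*t^4 + 2.37*t^3 + 1.8357*t^2 + 1.4665*t - 14.9574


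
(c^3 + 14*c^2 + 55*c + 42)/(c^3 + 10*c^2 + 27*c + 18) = (c + 7)/(c + 3)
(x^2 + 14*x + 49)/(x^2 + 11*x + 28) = (x + 7)/(x + 4)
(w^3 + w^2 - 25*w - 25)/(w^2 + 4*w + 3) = (w^2 - 25)/(w + 3)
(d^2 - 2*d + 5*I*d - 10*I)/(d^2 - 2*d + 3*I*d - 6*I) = (d + 5*I)/(d + 3*I)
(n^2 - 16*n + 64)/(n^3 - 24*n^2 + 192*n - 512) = 1/(n - 8)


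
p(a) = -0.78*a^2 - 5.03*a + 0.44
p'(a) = -1.56*a - 5.03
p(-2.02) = 7.42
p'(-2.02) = -1.88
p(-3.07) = 8.53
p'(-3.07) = -0.24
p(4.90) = -42.93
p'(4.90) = -12.67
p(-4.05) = 8.02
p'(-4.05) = 1.29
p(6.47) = -64.76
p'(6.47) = -15.12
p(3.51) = -26.82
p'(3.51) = -10.51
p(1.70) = -10.37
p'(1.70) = -7.68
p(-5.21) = 5.47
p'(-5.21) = 3.10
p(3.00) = -21.67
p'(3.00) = -9.71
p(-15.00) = -99.61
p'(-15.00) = 18.37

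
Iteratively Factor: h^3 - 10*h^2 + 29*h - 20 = (h - 5)*(h^2 - 5*h + 4) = (h - 5)*(h - 1)*(h - 4)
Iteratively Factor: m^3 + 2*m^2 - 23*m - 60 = (m - 5)*(m^2 + 7*m + 12) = (m - 5)*(m + 3)*(m + 4)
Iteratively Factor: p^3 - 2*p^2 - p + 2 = (p + 1)*(p^2 - 3*p + 2) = (p - 2)*(p + 1)*(p - 1)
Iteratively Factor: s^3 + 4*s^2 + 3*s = (s + 1)*(s^2 + 3*s) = (s + 1)*(s + 3)*(s)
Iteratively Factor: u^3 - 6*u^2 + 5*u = (u)*(u^2 - 6*u + 5) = u*(u - 5)*(u - 1)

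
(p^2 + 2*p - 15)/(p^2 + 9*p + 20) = (p - 3)/(p + 4)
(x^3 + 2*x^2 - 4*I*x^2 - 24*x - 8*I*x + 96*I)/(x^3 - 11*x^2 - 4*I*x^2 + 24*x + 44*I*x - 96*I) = (x^2 + 2*x - 24)/(x^2 - 11*x + 24)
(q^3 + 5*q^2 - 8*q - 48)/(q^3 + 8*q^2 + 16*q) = (q - 3)/q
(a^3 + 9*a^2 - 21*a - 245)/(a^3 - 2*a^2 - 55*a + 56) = (a^2 + 2*a - 35)/(a^2 - 9*a + 8)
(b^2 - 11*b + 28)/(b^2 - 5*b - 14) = (b - 4)/(b + 2)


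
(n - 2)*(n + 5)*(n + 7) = n^3 + 10*n^2 + 11*n - 70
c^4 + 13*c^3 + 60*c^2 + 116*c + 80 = (c + 2)^2*(c + 4)*(c + 5)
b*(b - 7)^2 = b^3 - 14*b^2 + 49*b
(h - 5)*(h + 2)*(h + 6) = h^3 + 3*h^2 - 28*h - 60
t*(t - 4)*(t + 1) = t^3 - 3*t^2 - 4*t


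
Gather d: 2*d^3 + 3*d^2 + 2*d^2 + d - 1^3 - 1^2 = 2*d^3 + 5*d^2 + d - 2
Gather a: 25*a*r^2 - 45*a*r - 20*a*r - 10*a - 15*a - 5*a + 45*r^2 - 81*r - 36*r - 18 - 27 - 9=a*(25*r^2 - 65*r - 30) + 45*r^2 - 117*r - 54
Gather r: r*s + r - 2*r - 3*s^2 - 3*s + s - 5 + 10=r*(s - 1) - 3*s^2 - 2*s + 5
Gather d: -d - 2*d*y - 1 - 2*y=d*(-2*y - 1) - 2*y - 1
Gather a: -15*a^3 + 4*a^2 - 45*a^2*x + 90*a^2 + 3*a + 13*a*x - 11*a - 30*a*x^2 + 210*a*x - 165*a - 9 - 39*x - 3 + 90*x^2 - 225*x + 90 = -15*a^3 + a^2*(94 - 45*x) + a*(-30*x^2 + 223*x - 173) + 90*x^2 - 264*x + 78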